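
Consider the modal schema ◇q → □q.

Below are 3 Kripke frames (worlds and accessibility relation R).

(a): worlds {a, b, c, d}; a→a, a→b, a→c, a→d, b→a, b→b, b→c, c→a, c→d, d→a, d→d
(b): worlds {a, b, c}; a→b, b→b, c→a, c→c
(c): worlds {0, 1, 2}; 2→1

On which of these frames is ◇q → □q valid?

(c)

The schema corresponds to partial functionality: ∀x ∀y ∀z (Rxy ∧ Rxz → y = z).
(a): fails — a sees both a and b.
(b): fails — c sees both a and c.
(c): ✓.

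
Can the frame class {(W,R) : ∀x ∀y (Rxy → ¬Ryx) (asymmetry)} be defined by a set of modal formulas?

Not modally definable

Modal frame validity is preserved under surjective bounded morphisms.
The 3-cycle (worlds a,b,c with a→b→c→a) is asymmetric. Mapping every world to a single reflexive point • is a surjective bounded morphism, and the reflexive point is not asymmetric (R•• but asymmetry requires ¬R••).
Hence asymmetry is not modally definable.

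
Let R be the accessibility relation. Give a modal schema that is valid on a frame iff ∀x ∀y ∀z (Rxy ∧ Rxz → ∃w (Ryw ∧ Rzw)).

This is convergence; the standard corresponding axiom is .2: ◇□ψ → □◇ψ.
Suppose ◇□ψ→□◇ψ is valid. Take Rxy, Rxz and set V(ψ)={w : Ryw}. Then □ψ at y so ◇□ψ at x, so □◇ψ at x, so ◇ψ at z, giving w with Rzw and Ryw.

◇□ψ → □◇ψ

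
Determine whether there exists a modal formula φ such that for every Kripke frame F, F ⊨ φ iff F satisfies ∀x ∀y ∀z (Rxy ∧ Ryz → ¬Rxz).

Not definable by any modal formula

If a class were modally definable it would be closed under surjective bounded morphisms (Goldblatt–Thomason).
The 5-cycle (worlds 0,1,2,3,4 with 0→1→2→3→4→0) is intransitive. Mapping every world to a single reflexive point • is a surjective bounded morphism; the reflexive point is not intransitive (R••∧R•• but R••).
So no modal formula (or set of formulas) defines exactly the intransitive frames.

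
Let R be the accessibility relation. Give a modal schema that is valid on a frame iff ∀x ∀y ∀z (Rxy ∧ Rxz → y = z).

The condition is partial functionality. The CD schema ◇q → □q defines it.
Suppose ◇q→□q is valid. Take Rxy, Rxz and set V(q)={y}. Then ◇q at x, so □q at x, so q at z, i.e. z=y.

◇q → □q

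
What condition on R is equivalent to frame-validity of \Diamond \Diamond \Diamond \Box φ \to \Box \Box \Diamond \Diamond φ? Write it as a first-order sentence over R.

This is a Sahlqvist (Geach-type) schema ◇^3□^1φ → □^2◇^2φ.
Minimal-valuation argument: fix x; take any y with xR^3y and any z with xR^2z. Set V(φ) to the set of worlds R-reachable from y in exactly 1 step. Then □^1φ holds at y, so the antecedent holds at x; validity forces ◇^2φ at z, giving a w with zR^2w and yR^1w.
First-order correspondent: \forall x \forall y \forall z ((x R^3 y \wedge x R^2 z) \to \exists w (yRw \wedge z R^2 w)).

\forall x \forall y \forall z ((x R^3 y \wedge x R^2 z) \to \exists w (yRw \wedge z R^2 w))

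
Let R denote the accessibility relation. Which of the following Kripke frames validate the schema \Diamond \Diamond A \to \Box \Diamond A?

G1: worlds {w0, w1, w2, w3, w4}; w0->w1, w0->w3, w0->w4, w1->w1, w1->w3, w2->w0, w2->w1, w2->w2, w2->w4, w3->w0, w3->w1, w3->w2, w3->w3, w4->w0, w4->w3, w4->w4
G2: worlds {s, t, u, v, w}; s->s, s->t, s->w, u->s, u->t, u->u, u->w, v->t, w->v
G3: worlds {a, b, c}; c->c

The schema corresponds to a generalized confluence (Geach) condition: \forall x \forall y \forall z ((x R^2 y \wedge xRz) \to \exists w (y = w \wedge zRw)).
G1: fails — w0R²w0, w0Rw1 but no w with w0=w and w1Rw.
G2: fails — sR²s, sRt but no w* with s=w* and tRw*.
G3: satisfies the condition.
Valid on: G3.

G3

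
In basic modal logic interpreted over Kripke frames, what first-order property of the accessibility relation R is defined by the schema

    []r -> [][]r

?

transitivity

Suppose □r→□□r is valid. Take Rxy, Ryz and set V(r)={w : Rxw}. Then □r at x, so □□r at x, so □r at y, so r at z, i.e. Rxz.
The converse is a direct semantic check.
So the correspondent is transitivity.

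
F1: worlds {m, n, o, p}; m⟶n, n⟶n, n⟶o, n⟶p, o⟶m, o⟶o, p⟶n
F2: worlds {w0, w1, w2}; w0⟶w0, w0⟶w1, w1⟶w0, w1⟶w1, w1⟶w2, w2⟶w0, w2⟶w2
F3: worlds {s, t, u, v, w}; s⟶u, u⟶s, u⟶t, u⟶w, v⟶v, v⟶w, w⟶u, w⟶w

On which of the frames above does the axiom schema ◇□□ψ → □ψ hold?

This is the axiom for a generalized confluence (Geach) condition; its first-order frame correspondent is ∀x ∀y ∀z ((xRy ∧ xRz) → ∃w (yR²w ∧ z = w)).
F1: fails — nRo, nRp but no w with oR²w and p=w.
F2: holds.
F3: fails — uRt, uRs but no w* with tR²w* and s=w*.

F2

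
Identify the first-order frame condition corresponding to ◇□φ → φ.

Equivalently (dual form): φ → □◇φ.
Suppose φ→□◇φ is valid. Take Rxy and set V(φ)={x}. Then φ at x, so □◇φ at x, so ◇φ at y, so some z with Ryz has φ; z=x, i.e. Ryx.
The converse is a direct semantic check.
So the correspondent is symmetry.

symmetry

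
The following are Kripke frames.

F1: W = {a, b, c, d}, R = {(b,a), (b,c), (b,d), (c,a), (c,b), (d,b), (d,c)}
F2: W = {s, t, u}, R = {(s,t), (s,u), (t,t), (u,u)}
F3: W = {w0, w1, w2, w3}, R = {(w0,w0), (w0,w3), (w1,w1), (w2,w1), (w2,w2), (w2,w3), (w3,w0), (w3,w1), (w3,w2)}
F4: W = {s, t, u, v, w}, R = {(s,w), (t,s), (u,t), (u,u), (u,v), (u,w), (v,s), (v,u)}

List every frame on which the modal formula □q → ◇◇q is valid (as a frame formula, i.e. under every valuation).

This is the axiom for a generalized confluence (Geach) condition; its first-order frame correspondent is ∀x ∃w (xRw ∧ xR²w).
F1: fails — at a but no w with aRw and aR²w.
F2: ✓.
F3: ✓.
F4: fails — at s but no w* with sRw* and sR²w*.
Valid on: F2, F3.

F2, F3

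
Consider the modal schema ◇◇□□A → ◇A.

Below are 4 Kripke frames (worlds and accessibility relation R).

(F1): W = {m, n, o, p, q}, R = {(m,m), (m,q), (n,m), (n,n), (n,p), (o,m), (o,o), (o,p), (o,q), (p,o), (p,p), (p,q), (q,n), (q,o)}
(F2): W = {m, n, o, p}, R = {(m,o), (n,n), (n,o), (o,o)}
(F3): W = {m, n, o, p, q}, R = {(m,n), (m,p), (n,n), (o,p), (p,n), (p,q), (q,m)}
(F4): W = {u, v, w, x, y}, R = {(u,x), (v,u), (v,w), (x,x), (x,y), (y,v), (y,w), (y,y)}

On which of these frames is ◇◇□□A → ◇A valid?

(F1), (F2)

Frame correspondent (Sahlqvist): ∀x ∀y (xR²y → ∃w (yR²w ∧ xRw)) — i.e. a generalized confluence (Geach) condition.
(F1): satisfies the condition.
(F2): satisfies the condition.
(F3): fails — oR²n but no w with nR²w and oRw.
(F4): fails — uR²y but no t with yR²t and uRt.
Valid on: (F1), (F2).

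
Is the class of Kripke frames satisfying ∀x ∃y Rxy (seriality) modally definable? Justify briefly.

Definable; □r → ◇r defines it

This is a Sahlqvist condition; the D axiom □r → ◇r defines it.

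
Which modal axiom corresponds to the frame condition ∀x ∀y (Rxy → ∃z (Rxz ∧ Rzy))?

This is density; the standard corresponding axiom is C4: □□r → □r.
Suppose □□r→□r is valid. Take Rxy and set V(r)={w : xR²w}. Then □□r at x, so □r at x, so r at y, i.e. ∃z(Rxz∧Rzy).

□□r → □r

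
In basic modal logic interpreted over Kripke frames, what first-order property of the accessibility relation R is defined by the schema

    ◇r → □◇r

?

the Euclidean property

Suppose ◇r→□◇r is valid. Take Rxy, Rxz and set V(r)={y}. Then ◇r at x, so □◇r at x, so ◇r at z, so some w with Rzw has r; w=y, i.e. Rzy. By symmetry of the argument, Ryz.
Conversely, any frame satisfying ∀x ∀y ∀z (Rxy ∧ Rxz → Ryz) validates the schema.
Frame condition: ∀x ∀y ∀z (Rxy ∧ Rxz → Ryz).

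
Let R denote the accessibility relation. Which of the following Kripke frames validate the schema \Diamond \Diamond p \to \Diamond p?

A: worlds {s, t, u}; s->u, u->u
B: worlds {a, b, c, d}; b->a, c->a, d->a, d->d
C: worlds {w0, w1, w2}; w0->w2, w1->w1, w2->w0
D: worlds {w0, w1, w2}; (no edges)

A, B, D

This is the axiom for transitivity; its first-order frame correspondent is \forall x \forall y \forall z (Rxy \wedge Ryz \to Rxz).
A: satisfies the condition.
B: satisfies the condition.
C: fails — Rw0w2 and Rw2w0 but not Rw0w0.
D: satisfies the condition.
Valid on: A, B, D.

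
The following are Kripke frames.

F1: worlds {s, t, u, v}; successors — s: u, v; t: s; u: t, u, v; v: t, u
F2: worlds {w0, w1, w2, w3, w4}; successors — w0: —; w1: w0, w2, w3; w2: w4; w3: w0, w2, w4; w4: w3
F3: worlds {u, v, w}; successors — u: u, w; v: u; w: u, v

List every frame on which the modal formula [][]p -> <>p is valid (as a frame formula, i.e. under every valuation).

Frame correspondent (Sahlqvist): forall x exists w (x R^2 w & xRw) — i.e. a generalized confluence (Geach) condition.
F1: fails — at t but no w with tR²w and tRw.
F2: fails — at w0 but no w with w0R²w and w0Rw.
F3: ✓.
Valid on: F3.

F3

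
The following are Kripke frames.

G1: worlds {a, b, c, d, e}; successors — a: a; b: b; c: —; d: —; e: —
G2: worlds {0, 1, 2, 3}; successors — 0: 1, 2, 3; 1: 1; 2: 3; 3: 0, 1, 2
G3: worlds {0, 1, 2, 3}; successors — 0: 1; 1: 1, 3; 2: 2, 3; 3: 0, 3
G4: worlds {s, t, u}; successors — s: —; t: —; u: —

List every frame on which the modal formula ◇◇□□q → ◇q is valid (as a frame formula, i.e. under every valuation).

The schema corresponds to a generalized confluence (Geach) condition: ∀x ∀y (xR²y → ∃w (yR²w ∧ xRw)).
G1: ✓.
G2: fails — 2R²1 but no w with 1R²w and 2Rw.
G3: ✓.
G4: ✓.
Valid on: G1, G3, G4.

G1, G3, G4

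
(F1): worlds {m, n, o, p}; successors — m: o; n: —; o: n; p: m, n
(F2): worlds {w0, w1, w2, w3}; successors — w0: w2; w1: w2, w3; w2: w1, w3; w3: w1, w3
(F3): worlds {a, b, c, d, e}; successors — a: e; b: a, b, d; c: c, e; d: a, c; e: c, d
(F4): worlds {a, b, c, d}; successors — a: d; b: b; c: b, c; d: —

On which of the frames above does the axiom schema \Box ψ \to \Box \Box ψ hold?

This is the axiom for transitivity; its first-order frame correspondent is \forall x \forall y \forall z (Rxy \wedge Ryz \to Rxz).
(F1): fails — Rpm and Rmo but not Rpo.
(F2): fails — Rw1w2 and Rw2w1 but not Rw1w1.
(F3): fails — Rdc and Rce but not Rde.
(F4): ✓.

(F4)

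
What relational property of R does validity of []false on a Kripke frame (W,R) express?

This is the Ver axiom.
It corresponds to emptiness of R: forall x forall y ~Rxy.

emptiness of R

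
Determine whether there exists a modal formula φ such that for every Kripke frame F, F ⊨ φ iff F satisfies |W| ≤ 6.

Modal frame validity is preserved under disjoint unions.
Any modal formula valid on each of 7 disjoint one-world frames is valid on their disjoint union (validity is preserved under disjoint unions). Each one-world frame has |W|=1≤6, but the union has |W|=7.
So no modal formula (or set of formulas) defines exactly the |W|≤6 frames.

No — not modally definable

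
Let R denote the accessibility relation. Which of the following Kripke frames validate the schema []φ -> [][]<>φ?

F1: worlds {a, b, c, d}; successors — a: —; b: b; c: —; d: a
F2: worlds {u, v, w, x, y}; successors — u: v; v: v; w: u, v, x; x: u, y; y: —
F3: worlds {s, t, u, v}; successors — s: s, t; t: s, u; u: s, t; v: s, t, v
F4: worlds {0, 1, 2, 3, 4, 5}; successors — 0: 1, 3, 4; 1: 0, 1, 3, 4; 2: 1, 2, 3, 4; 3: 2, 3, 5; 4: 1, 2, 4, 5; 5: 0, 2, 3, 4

The schema corresponds to a generalized confluence (Geach) condition: forall x forall z (x R^2 z -> exists w (xRw & zRw)).
F1: satisfies the condition.
F2: fails — wR²y but no t with wRt and yRt.
F3: satisfies the condition.
F4: satisfies the condition.

F1, F3, F4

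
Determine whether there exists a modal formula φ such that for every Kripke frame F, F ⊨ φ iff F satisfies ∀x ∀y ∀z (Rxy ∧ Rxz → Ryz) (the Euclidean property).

Yes — defined by ◇p → □◇p

This is a Sahlqvist condition; the 5 axiom ◇p → □◇p defines it.
Suppose ◇p→□◇p is valid. Take Rxy, Rxz and set V(p)={y}. Then ◇p at x, so □◇p at x, so ◇p at z, so some w with Rzw has p; w=y, i.e. Rzy. By symmetry of the argument, Ryz.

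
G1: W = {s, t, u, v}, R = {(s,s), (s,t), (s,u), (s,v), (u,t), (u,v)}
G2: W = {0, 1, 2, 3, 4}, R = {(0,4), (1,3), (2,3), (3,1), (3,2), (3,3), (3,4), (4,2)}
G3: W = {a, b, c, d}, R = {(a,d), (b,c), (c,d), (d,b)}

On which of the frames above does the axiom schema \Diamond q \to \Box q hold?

G3

This is the axiom for partial functionality; its first-order frame correspondent is \forall x \forall y \forall z (Rxy \wedge Rxz \to y = z).
G1: fails — s sees both s and t.
G2: fails — 3 sees both 1 and 2.
G3: ✓.
Valid on: G3.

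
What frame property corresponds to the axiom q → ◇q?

reflexivity

Equivalently (dual form): □q → q.
Suppose □q→q is valid. At any x set V(q)={w : Rxw}. Then □q holds at x, so q holds at x, i.e. Rxx.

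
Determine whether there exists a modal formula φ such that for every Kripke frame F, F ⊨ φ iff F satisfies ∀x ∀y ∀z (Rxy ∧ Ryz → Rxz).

Definable; □q → □□q defines it

The condition is transitivity. A defining modal formula is □q → □□q.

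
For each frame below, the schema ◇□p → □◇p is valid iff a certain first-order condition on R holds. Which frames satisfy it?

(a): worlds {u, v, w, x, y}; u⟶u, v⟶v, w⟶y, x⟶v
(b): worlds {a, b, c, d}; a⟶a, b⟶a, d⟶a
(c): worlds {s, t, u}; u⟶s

The schema corresponds to convergence: ∀x ∀y ∀z (Rxy ∧ Rxz → ∃w (Ryw ∧ Rzw)).
(a): fails — Rwy and Rwy but y and y have no common successor.
(b): holds.
(c): fails — Rus and Rus but s and s have no common successor.

(b)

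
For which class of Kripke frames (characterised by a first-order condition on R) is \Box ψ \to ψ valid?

reflexivity

This schema is the T axiom.
It corresponds to reflexivity: \forall x Rxx.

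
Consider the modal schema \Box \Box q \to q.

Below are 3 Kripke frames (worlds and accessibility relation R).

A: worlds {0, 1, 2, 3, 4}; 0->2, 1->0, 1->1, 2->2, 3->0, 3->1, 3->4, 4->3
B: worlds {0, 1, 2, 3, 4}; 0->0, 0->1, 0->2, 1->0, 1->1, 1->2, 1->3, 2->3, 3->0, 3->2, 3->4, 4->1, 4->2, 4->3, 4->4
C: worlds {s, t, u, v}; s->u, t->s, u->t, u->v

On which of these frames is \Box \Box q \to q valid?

B

This is the axiom for a generalized confluence (Geach) condition; its first-order frame correspondent is \forall x \exists w (x R^2 w \wedge x = w).
A: fails — at 0 but no w with 0R²w and 0=w.
B: condition met.
C: fails — at s but no w with sR²w and s=w.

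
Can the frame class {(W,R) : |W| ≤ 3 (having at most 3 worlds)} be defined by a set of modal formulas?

No

If a class were modally definable it would be closed under disjoint unions (Goldblatt–Thomason).
Any modal formula valid on each of 4 disjoint one-world frames is valid on their disjoint union (validity is preserved under disjoint unions). Each one-world frame has |W|=1≤3, but the union has |W|=4.
So no modal formula (or set of formulas) defines exactly the |W|≤3 frames.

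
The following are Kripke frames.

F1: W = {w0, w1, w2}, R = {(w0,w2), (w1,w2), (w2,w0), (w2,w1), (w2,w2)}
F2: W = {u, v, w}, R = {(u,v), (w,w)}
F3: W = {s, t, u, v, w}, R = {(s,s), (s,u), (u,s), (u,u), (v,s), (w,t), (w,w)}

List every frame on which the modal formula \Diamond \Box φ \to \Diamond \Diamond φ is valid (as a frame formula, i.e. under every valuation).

F1

This is the axiom for a generalized confluence (Geach) condition; its first-order frame correspondent is \forall x \forall y (xRy \to \exists w (yRw \wedge x R^2 w)).
F1: satisfies the condition.
F2: fails — uRv but no t with vRt and uR²t.
F3: fails — wRt but no w* with tRw* and wR²w*.
Valid on: F1.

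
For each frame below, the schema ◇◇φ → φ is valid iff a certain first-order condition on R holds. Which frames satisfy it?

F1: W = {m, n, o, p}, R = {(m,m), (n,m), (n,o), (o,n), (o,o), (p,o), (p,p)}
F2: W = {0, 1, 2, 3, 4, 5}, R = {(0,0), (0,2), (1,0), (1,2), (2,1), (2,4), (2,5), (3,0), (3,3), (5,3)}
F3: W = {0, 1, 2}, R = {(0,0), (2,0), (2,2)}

none

Frame correspondent (Sahlqvist): ∀x ∀y (xR²y → ∃w (y = w ∧ x = w)) — i.e. a generalized confluence (Geach) condition.
F1: fails — nR²m but m ≠ n.
F2: fails — 0R²1 but 1 ≠ 0.
F3: fails — 2R²0 but 0 ≠ 2.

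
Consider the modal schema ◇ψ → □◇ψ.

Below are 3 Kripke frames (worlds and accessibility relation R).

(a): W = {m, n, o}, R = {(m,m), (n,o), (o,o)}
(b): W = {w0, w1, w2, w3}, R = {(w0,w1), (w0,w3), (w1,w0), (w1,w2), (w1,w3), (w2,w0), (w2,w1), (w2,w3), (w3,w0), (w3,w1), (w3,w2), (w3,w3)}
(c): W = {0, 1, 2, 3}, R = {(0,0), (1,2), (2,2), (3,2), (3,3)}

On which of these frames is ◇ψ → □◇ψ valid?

Frame correspondent (Sahlqvist): ∀x ∀y ∀z (Rxy ∧ Rxz → Ryz) — i.e. the Euclidean property.
(a): condition met.
(b): fails — Rw0w1 and Rw0w1 but not Rw1w1.
(c): fails — R32 and R33 but not R23.

(a)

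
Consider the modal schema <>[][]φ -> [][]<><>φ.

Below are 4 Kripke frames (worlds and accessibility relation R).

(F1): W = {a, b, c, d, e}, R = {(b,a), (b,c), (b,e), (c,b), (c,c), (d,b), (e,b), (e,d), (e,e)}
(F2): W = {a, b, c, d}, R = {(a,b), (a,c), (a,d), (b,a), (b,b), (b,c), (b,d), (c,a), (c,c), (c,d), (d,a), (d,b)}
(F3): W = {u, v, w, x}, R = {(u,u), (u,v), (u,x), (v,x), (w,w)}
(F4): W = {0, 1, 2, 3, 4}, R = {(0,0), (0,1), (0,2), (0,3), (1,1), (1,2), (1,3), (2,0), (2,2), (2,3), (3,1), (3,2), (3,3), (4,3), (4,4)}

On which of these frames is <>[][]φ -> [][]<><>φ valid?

This is the axiom for a generalized confluence (Geach) condition; its first-order frame correspondent is forall x forall y forall z ((xRy & x R^2 z) -> exists w (y R^2 w & z R^2 w)).
(F1): fails — bRa, bR²b but no w with aR²w and bR²w.
(F2): ✓.
(F3): fails — uRu, uR²v but no t with uR²t and vR²t.
(F4): ✓.

(F2), (F4)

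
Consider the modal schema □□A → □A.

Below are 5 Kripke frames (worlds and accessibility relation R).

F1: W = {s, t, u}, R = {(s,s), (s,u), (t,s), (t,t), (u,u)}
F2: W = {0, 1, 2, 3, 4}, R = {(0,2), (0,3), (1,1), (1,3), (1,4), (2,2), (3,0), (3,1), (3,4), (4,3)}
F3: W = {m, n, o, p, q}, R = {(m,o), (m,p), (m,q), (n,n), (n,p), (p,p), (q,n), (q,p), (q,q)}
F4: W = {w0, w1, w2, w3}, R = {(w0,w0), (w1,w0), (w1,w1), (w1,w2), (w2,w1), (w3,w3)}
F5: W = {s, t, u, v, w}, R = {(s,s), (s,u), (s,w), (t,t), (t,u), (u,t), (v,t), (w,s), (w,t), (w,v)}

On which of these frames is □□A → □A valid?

F1, F4

Frame correspondent (Sahlqvist): ∀x ∀y (Rxy → ∃z (Rxz ∧ Rzy)) — i.e. density.
F1: holds.
F2: fails — R43 but no z with R4z and Rz3.
F3: fails — Rmo but no z with Rmz and Rzo.
F4: holds.
F5: fails — Rwv but no z with Rwz and Rzv.
Valid on: F1, F4.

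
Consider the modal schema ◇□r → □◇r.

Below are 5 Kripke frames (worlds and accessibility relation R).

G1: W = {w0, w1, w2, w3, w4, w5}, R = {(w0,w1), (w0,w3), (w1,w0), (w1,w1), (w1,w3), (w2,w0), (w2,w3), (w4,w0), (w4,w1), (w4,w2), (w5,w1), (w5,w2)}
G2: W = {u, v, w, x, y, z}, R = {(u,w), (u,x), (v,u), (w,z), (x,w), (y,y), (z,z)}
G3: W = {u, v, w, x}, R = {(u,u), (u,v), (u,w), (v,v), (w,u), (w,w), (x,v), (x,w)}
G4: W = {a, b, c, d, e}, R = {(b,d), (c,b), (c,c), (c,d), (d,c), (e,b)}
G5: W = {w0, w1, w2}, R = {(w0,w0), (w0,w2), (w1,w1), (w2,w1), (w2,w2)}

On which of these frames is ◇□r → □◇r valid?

Frame correspondent (Sahlqvist): ∀x ∀y ∀z (Rxy ∧ Rxz → ∃w (Ryw ∧ Rzw)) — i.e. convergence.
G1: fails — Rw0w1 and Rw0w3 but w1 and w3 have no common successor.
G2: fails — Ruw and Rux but w and x have no common successor.
G3: fails — Ruv and Ruw but v and w have no common successor.
G4: fails — Rcd and Rcb but d and b have no common successor.
G5: holds.
Valid on: G5.

G5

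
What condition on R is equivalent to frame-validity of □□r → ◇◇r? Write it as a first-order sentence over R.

This is a Sahlqvist (Geach-type) schema ◇^0□^2r → □^0◇^2r.
Minimal-valuation argument: fix x; take any y with xR^0y and any z with xR^0z. Set V(r) to the set of worlds R-reachable from y in exactly 2 steps. Then □^2r holds at y, so the antecedent holds at x; validity forces ◇^2r at z, giving a w with zR^2w and yR^2w.
First-order correspondent: ∀x ∃w (xR²w ∧ xR²w).

∀x ∃w (xR²w ∧ xR²w)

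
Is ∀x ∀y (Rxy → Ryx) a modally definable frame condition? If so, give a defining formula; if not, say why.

Definable; r → □◇r defines it

This is a Sahlqvist condition; the B axiom r → □◇r defines it.
Suppose r→□◇r is valid. Take Rxy and set V(r)={x}. Then r at x, so □◇r at x, so ◇r at y, so some z with Ryz has r; z=x, i.e. Ryx.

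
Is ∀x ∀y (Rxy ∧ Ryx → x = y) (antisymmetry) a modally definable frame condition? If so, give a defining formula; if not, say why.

Any modally definable frame class is closed under surjective bounded morphisms.
The 4-cycle (worlds w0,w1,w2,w3 with w0→w1→w2→w3→w0) is antisymmetric. Sending even-indexed worlds to a and odd-indexed worlds to b is a surjective bounded morphism onto the two-world frame with a↔b, which is not antisymmetric.
So no modal formula (or set of formulas) defines exactly the antisymmetric frames.

No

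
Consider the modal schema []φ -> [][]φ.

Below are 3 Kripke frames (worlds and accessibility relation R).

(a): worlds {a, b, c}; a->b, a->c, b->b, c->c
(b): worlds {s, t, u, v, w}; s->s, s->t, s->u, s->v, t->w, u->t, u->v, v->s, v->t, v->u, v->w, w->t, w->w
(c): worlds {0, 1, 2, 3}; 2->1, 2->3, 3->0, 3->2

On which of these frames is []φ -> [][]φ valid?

(a)

The schema corresponds to transitivity: forall x forall y forall z (Rxy & Ryz -> Rxz).
(a): condition met.
(b): fails — Ruv and Rvw but not Ruw.
(c): fails — R23 and R32 but not R22.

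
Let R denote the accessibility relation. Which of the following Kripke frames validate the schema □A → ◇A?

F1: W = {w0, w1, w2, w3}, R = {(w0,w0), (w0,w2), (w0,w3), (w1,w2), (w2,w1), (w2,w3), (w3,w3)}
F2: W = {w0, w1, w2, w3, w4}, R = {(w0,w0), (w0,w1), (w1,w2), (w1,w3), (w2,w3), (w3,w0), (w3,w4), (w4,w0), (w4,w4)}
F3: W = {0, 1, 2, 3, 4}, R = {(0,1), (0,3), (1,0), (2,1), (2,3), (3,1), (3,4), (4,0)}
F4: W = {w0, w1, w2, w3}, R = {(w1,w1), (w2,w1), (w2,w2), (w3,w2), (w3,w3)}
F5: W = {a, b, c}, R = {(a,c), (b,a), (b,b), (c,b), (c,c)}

F1, F2, F3, F5

Frame correspondent (Sahlqvist): ∀x ∃y Rxy — i.e. seriality.
F1: condition met.
F2: condition met.
F3: condition met.
F4: fails — world w0 has no successor.
F5: condition met.
Valid on: F1, F2, F3, F5.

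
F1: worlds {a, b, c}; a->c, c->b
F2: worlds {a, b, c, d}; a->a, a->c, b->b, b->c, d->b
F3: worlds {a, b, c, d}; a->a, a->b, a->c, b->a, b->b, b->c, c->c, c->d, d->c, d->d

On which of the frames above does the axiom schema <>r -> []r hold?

F1

The schema corresponds to partial functionality: forall x forall y forall z (Rxy & Rxz -> y = z).
F1: condition met.
F2: fails — a sees both a and c.
F3: fails — a sees both a and b.
Valid on: F1.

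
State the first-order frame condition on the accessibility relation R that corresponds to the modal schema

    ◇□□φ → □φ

This is a Sahlqvist (Geach-type) schema ◇^1□^2φ → □^1◇^0φ.
First-order correspondent: ∀x ∀y ∀z ((xRy ∧ xRz) → ∃w (yR²w ∧ z = w)).

∀x ∀y ∀z ((xRy ∧ xRz) → ∃w (yR²w ∧ z = w))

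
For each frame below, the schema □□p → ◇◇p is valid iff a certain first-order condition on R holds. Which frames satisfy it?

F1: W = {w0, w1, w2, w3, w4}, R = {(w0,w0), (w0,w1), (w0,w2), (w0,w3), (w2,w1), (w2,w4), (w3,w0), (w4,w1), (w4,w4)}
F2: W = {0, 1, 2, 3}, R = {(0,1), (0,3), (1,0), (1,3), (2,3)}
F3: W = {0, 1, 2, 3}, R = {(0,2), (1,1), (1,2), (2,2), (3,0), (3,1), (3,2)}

F3

Frame correspondent (Sahlqvist): ∀x ∃w (xR²w ∧ xR²w) — i.e. a generalized confluence (Geach) condition.
F1: fails — at w1 but no w with w1R²w and w1R²w.
F2: fails — at 2 but no w with 2R²w and 2R²w.
F3: holds.
Valid on: F3.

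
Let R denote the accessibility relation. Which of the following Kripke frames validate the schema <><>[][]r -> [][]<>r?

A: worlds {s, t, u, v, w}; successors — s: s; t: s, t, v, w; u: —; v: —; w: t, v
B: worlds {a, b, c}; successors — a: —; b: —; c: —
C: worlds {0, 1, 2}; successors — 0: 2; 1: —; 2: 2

Frame correspondent (Sahlqvist): forall x forall y forall z ((x R^2 y & x R^2 z) -> exists w (y R^2 w & zRw)) — i.e. a generalized confluence (Geach) condition.
A: fails — tR²s, tR²v but no w* with sR²w* and vRw*.
B: holds.
C: holds.

B, C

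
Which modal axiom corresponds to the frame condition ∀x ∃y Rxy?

A defining formula is □ψ → ◇ψ (the D axiom).
Suppose □ψ→◇ψ is valid. At any x set V(ψ)=W. Then □ψ at x, so ◇ψ at x, so x has a successor.

□ψ → ◇ψ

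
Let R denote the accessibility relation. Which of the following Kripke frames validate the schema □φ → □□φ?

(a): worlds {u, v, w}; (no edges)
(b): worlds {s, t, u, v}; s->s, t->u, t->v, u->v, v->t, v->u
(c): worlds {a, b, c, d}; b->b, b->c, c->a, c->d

This is the axiom for transitivity; its first-order frame correspondent is ∀x ∀y ∀z (Rxy ∧ Ryz → Rxz).
(a): ✓.
(b): fails — Ruv and Rvt but not Rut.
(c): fails — Rbc and Rca but not Rba.
Valid on: (a).

(a)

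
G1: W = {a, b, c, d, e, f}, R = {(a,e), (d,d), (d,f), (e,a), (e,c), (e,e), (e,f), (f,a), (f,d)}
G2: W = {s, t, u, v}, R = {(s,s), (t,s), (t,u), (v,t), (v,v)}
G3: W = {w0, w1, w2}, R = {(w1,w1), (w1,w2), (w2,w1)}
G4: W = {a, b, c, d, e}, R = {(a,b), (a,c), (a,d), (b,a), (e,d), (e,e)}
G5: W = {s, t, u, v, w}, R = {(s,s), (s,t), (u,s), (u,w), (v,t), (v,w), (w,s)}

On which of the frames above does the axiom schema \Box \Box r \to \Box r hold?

G3

This is the axiom for density; its first-order frame correspondent is \forall x \forall y (Rxy \to \exists z (Rxz \wedge Rzy)).
G1: fails — Rfa but no z with Rfz and Rza.
G2: fails — Rtu but no z with Rtz and Rzu.
G3: ✓.
G4: fails — Rab but no z with Raz and Rzb.
G5: fails — Ruw but no z with Ruz and Rzw.
Valid on: G3.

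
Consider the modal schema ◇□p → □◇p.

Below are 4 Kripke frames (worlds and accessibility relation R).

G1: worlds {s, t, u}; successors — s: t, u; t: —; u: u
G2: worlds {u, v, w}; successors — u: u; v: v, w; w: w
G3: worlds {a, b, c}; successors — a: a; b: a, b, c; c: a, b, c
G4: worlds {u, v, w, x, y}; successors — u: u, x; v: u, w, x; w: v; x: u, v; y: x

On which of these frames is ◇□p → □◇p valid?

G2, G3

This is the axiom for convergence; its first-order frame correspondent is ∀x ∀y ∀z (Rxy ∧ Rxz → ∃w (Ryw ∧ Rzw)).
G1: fails — Rsu and Rst but u and t have no common successor.
G2: holds.
G3: holds.
G4: fails — Rvw and Rvu but w and u have no common successor.
Valid on: G2, G3.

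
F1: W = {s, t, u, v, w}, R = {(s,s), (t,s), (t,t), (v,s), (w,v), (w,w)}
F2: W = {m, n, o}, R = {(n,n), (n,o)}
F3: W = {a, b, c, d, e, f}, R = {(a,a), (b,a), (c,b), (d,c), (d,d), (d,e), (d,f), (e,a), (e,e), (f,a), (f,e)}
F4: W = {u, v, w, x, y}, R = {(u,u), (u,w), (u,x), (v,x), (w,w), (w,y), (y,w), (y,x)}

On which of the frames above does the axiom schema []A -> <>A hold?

F3

Frame correspondent (Sahlqvist): forall x exists y Rxy — i.e. seriality.
F1: fails — world u has no successor.
F2: fails — world m has no successor.
F3: ✓.
F4: fails — world x has no successor.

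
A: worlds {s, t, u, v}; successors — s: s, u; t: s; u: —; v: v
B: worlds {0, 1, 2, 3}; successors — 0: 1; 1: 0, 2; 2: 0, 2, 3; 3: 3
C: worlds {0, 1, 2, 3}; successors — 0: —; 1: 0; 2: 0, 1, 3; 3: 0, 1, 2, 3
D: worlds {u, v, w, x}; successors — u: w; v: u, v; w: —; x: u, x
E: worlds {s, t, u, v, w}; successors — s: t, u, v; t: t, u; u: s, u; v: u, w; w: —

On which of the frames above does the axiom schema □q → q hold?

The schema corresponds to reflexivity: ∀x Rxx.
A: fails — world t does not see itself.
B: fails — world 0 does not see itself.
C: fails — world 0 does not see itself.
D: fails — world u does not see itself.
E: fails — world s does not see itself.

none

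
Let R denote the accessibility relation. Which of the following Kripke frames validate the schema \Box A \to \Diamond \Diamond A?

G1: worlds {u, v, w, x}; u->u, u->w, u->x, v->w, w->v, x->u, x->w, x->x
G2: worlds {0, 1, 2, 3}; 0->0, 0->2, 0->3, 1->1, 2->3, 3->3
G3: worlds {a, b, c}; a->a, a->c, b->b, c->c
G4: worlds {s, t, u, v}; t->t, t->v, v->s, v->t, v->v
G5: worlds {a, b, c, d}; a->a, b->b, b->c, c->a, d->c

This is the axiom for a generalized confluence (Geach) condition; its first-order frame correspondent is \forall x \exists w (xRw \wedge x R^2 w).
G1: fails — at v but no t with vRt and vR²t.
G2: holds.
G3: holds.
G4: fails — at s but no w with sRw and sR²w.
G5: fails — at d but no w with dRw and dR²w.

G2, G3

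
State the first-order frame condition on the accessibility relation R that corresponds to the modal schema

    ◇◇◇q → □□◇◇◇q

This is a Sahlqvist (Geach-type) schema ◇^3□^0q → □^2◇^3q.
Minimal-valuation argument: fix x; take any y with xR^3y and any z with xR^2z. Set V(q) to the set of worlds R-reachable from y in exactly 0 steps. Then □^0q holds at y, so the antecedent holds at x; validity forces ◇^3q at z, giving a w with zR^3w and yR^0w.
First-order correspondent: ∀x ∀y ∀z ((xR³y ∧ xR²z) → ∃w (y = w ∧ zR³w)).

∀x ∀y ∀z ((xR³y ∧ xR²z) → ∃w (y = w ∧ zR³w))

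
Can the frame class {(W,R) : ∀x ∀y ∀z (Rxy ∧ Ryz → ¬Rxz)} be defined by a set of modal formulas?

Any modally definable frame class is closed under surjective bounded morphisms.
The 3-cycle (worlds a,b,c with a→b→c→a) is intransitive. Mapping every world to a single reflexive point • is a surjective bounded morphism; the reflexive point is not intransitive (R••∧R•• but R••).
So the class is not modally definable.

No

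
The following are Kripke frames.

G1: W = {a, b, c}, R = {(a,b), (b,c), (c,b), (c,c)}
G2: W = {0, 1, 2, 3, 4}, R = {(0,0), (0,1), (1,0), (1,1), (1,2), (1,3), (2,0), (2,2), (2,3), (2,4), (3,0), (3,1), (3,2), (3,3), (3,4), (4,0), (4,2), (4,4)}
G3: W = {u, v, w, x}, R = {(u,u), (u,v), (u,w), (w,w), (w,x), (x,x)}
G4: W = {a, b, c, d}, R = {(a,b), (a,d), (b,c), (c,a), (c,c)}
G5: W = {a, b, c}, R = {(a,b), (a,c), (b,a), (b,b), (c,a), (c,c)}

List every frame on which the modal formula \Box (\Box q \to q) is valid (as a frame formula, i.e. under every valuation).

Frame correspondent (Sahlqvist): \forall x \forall y (Rxy \to Ryy) — i.e. shift-reflexivity.
G1: fails — Rab but not Rbb.
G2: satisfies the condition.
G3: fails — Ruv but not Rvv.
G4: fails — Rab but not Rbb.
G5: fails — Rba but not Raa.
Valid on: G2.

G2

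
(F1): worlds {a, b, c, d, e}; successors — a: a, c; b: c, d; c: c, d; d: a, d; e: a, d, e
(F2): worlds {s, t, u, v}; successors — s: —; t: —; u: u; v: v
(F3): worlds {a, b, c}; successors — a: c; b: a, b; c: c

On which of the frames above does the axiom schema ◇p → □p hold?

The schema corresponds to partial functionality: ∀x ∀y ∀z (Rxy ∧ Rxz → y = z).
(F1): fails — a sees both a and c.
(F2): condition met.
(F3): fails — b sees both a and b.

(F2)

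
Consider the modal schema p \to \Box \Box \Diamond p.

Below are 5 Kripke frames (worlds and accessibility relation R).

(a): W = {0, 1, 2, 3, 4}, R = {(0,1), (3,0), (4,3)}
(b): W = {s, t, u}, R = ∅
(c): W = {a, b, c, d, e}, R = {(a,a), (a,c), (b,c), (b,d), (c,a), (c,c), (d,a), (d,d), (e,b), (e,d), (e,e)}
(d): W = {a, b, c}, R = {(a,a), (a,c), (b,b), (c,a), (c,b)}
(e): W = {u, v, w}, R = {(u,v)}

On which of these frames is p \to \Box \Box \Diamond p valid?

(b), (e)

Frame correspondent (Sahlqvist): \forall x \forall z (x R^2 z \to \exists w (x = w \wedge zRw)) — i.e. a generalized confluence (Geach) condition.
(a): fails — 3R²1 but no w with 3=w and 1Rw.
(b): ✓.
(c): fails — bR²a but no w with b=w and aRw.
(d): fails — aR²b but no w with a=w and bRw.
(e): ✓.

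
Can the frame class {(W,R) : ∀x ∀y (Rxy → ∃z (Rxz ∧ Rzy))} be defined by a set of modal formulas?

The condition is density. A defining modal formula is □□r → □r.

Definable; □□r → □r defines it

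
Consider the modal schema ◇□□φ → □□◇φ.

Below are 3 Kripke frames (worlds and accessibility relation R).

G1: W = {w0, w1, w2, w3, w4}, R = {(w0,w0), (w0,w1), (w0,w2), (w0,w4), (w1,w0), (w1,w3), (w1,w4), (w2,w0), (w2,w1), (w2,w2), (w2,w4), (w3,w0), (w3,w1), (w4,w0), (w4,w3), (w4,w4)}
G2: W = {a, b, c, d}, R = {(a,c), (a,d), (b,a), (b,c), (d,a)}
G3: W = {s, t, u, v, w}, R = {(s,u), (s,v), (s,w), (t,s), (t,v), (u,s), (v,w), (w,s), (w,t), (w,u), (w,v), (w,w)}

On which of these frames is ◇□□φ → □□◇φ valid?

Frame correspondent (Sahlqvist): ∀x ∀y ∀z ((xRy ∧ xR²z) → ∃w (yR²w ∧ zRw)) — i.e. a generalized confluence (Geach) condition.
G1: ✓.
G2: fails — aRc, aR²a but no w with cR²w and aRw.
G3: fails — sRu, sR²u but no w* with uR²w* and uRw*.

G1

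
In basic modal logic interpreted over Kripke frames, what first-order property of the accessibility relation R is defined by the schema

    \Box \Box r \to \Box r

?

Density

Suppose □□r→□r is valid. Take Rxy and set V(r)={w : xR²w}. Then □□r at x, so □r at x, so r at y, i.e. ∃z(Rxz∧Rzy).
The converse is a direct semantic check.
Frame condition: \forall x \forall y (Rxy \to \exists z (Rxz \wedge Rzy)).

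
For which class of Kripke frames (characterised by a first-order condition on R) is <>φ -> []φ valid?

partial functionality

Suppose ◇φ→□φ is valid. Take Rxy, Rxz and set V(φ)={y}. Then ◇φ at x, so □φ at x, so φ at z, i.e. z=y.
Conversely, any frame satisfying forall x forall y forall z (Rxy & Rxz -> y = z) validates the schema.
Frame condition: forall x forall y forall z (Rxy & Rxz -> y = z).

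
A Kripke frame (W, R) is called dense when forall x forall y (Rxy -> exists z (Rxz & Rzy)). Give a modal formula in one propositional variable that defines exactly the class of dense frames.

□□q → □q

A defining formula is □□q → □q (the C4 axiom).
Suppose □□q→□q is valid. Take Rxy and set V(q)={w : xR²w}. Then □□q at x, so □q at x, so q at y, i.e. ∃z(Rxz∧Rzy).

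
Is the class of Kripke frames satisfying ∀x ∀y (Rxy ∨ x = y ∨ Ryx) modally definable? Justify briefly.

If a class were modally definable it would be closed under disjoint unions (Goldblatt–Thomason).
Take 2 disjoint single-world reflexive frames: each is trivially connected, but their disjoint union has 2 worlds with no edge between distinct components, so it is not connected.
So the class is not modally definable.

Not definable by any modal formula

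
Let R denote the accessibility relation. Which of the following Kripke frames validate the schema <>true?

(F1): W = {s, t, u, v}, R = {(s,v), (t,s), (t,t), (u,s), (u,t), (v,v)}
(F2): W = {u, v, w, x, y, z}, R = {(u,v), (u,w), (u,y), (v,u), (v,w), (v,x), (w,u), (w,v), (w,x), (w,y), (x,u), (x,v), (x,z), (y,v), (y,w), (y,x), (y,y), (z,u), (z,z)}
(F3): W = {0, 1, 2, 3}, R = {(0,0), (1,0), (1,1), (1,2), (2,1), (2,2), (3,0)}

(F1), (F2), (F3)

The schema corresponds to seriality: forall x exists y Rxy.
(F1): satisfies the condition.
(F2): satisfies the condition.
(F3): satisfies the condition.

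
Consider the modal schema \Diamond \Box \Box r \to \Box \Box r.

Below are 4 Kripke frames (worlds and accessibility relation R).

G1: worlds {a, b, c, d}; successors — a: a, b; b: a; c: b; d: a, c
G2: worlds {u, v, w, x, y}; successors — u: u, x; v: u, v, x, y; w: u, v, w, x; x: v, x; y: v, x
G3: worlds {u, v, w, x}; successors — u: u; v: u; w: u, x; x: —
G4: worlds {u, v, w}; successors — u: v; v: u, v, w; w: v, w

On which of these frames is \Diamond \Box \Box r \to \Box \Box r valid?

The schema corresponds to a generalized confluence (Geach) condition: \forall x \forall y \forall z ((xRy \wedge x R^2 z) \to \exists w (y R^2 w \wedge z = w)).
G1: fails — dRc, dR²b but no w with cR²w and b=w.
G2: fails — vRu, vR²y but no t with uR²t and y=t.
G3: fails — wRx, wR²u but no t with xR²t and u=t.
G4: ✓.
Valid on: G4.

G4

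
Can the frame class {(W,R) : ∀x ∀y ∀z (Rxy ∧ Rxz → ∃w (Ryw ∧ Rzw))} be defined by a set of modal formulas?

This is a Sahlqvist condition; the .2 axiom ◇□p → □◇p defines it.

Yes, by ◇□p → □◇p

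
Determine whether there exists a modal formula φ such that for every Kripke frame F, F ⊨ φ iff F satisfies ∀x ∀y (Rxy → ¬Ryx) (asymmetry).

Not definable by any modal formula

If a class were modally definable it would be closed under surjective bounded morphisms (Goldblatt–Thomason).
The 4-cycle (worlds a,b,c,d with a→b→c→d→a) is asymmetric. Mapping every world to a single reflexive point • is a surjective bounded morphism, and the reflexive point is not asymmetric (R•• but asymmetry requires ¬R••).
So the class is not modally definable.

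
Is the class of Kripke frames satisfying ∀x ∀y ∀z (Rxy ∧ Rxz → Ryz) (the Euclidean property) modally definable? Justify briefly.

Yes, by ◇r → □◇r

This is a Sahlqvist condition; the 5 axiom ◇r → □◇r defines it.
Suppose ◇r→□◇r is valid. Take Rxy, Rxz and set V(r)={y}. Then ◇r at x, so □◇r at x, so ◇r at z, so some w with Rzw has r; w=y, i.e. Rzy. By symmetry of the argument, Ryz.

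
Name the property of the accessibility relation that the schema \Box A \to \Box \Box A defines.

Suppose □A→□□A is valid. Take Rxy, Ryz and set V(A)={w : Rxw}. Then □A at x, so □□A at x, so □A at y, so A at z, i.e. Rxz.
The converse is a direct semantic check.
Frame condition: \forall x \forall y \forall z (Rxy \wedge Ryz \to Rxz).

transitivity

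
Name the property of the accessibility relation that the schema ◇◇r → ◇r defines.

This schema is equivalent to the 4 axiom □r → □□r.
Its frame correspondent is transitivity — ∀x ∀y ∀z (Rxy ∧ Ryz → Rxz).

transitivity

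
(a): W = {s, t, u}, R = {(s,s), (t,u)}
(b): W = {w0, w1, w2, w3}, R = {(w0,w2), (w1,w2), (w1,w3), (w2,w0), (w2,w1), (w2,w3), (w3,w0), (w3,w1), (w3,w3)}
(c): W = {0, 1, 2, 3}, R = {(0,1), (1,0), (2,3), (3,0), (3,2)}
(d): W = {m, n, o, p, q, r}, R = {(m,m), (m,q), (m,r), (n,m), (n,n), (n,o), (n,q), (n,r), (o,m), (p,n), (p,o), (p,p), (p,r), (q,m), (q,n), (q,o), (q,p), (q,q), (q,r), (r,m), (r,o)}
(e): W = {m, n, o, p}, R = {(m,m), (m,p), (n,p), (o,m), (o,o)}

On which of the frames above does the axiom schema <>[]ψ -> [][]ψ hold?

(a)

This is the axiom for a generalized confluence (Geach) condition; its first-order frame correspondent is forall x forall y forall z ((xRy & x R^2 z) -> exists w (yRw & z = w)).
(a): condition met.
(b): fails — w2Rw0, w2R²w0 but no w with w0Rw and w0=w.
(c): fails — 3R0, 3R²3 but no w with 0Rw and 3=w.
(d): fails — mRm, mR²n but no w with mRw and n=w.
(e): fails — mRp, mR²m but no w with pRw and m=w.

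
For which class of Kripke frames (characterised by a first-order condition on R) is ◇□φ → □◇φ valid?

This is the .2 axiom.
Its frame correspondent is convergence — ∀x ∀y ∀z (Rxy ∧ Rxz → ∃w (Ryw ∧ Rzw)).

Convergence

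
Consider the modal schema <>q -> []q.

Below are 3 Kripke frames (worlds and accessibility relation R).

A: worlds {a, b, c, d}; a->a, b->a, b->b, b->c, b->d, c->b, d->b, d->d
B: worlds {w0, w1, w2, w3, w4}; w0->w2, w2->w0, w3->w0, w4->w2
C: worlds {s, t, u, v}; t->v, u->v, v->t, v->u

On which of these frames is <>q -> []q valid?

The schema corresponds to partial functionality: forall x forall y forall z (Rxy & Rxz -> y = z).
A: fails — b sees both a and b.
B: condition met.
C: fails — v sees both t and u.
Valid on: B.

B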